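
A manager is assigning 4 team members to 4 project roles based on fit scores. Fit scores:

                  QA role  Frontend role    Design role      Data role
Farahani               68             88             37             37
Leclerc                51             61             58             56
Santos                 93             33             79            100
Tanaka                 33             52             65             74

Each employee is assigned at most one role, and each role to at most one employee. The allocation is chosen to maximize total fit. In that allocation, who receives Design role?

Leclerc receives Design role.

Optimal: Farahani→Frontend role (88 pts), Leclerc→Design role (58 pts), Santos→QA role (93 pts), Tanaka→Data role (74 pts) — total 88+58+93+74 = 313 pts.
Max-entry greedy (repeatedly take the single best remaining cell) gives 304 pts, worse by 9.
Leclerc's own top role is Frontend role (61 pts), but forcing Leclerc→Frontend role and reassigning the rest optimally gives only 294 pts — worse by 19.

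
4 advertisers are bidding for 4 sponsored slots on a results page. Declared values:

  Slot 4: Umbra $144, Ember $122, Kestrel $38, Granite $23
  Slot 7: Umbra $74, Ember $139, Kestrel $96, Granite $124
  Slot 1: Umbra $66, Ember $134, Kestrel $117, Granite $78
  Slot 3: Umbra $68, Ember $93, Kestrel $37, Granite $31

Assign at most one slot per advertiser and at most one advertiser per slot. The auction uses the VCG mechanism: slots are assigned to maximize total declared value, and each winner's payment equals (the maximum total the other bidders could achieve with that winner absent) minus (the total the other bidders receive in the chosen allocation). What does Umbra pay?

Efficient allocation: Umbra→Slot 4 ($144), Ember→Slot 3 ($93), Kestrel→Slot 1 ($117), Granite→Slot 7 ($124); total welfare W = $478.
Umbra receives Slot 4 at value $144, so the others get W − 144 = $334.
Without Umbra: best allocation of the remaining 3 bidders over all 4 slots is Ember→Slot 4 ($122), Kestrel→Slot 1 ($117), Granite→Slot 7 ($124), total $363.
VCG payment = (others' best without Umbra) − (others' welfare with Umbra) = 363 − 334 = $29.

Umbra pays $29.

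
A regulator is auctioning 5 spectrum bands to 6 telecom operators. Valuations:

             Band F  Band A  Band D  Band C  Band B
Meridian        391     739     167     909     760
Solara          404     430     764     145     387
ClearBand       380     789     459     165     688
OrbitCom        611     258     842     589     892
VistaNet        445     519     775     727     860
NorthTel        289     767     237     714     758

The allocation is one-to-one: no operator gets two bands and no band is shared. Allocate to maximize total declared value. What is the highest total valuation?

Optimal: OrbitCom→Band F ($611M), ClearBand→Band A ($789M), Solara→Band D ($764M), Meridian→Band C ($909M), VistaNet→Band B ($860M) — total 611+789+764+909+860 = $3933M.
Max-entry greedy (repeatedly take the single best remaining cell) gives $3769M, worse by 164.
Next-best assignment: OrbitCom→Band F, NorthTel→Band A, Solara→Band D, Meridian→Band C, VistaNet→Band B = $3911M.
Swapping Solara↔ClearBand (Solara→Band A $430M, ClearBand→Band D $459M) loses 664.

Maximum total: $3933M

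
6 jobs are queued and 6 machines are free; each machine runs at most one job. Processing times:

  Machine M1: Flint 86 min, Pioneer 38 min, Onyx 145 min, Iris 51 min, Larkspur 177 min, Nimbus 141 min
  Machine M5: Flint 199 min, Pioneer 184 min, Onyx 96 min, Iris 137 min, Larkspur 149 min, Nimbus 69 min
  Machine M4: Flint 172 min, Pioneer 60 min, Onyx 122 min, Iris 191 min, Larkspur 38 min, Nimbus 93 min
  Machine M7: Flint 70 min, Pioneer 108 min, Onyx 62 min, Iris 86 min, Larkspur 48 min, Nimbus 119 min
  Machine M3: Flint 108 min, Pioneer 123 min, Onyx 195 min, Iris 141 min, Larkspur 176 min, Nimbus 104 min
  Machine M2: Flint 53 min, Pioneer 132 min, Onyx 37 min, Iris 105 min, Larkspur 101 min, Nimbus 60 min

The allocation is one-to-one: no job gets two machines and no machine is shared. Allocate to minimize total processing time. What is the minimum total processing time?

Optimal: Flint→Machine M3 (108 min), Pioneer→Machine M4 (60 min), Onyx→Machine M2 (37 min), Iris→Machine M1 (51 min), Larkspur→Machine M7 (48 min), Nimbus→Machine M5 (69 min) — total 108+60+37+51+48+69 = 373 min.
Row-greedy (each job in turn takes its cheapest remaining machine) gives 432 min, worse by 59.
Checked against all permutations: 373 min is optimal.

Minimum total: 373 min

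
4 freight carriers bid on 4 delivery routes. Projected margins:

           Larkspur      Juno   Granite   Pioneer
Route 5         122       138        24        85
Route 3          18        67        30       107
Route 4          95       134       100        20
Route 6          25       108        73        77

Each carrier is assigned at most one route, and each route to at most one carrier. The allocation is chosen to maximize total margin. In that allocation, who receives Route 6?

Optimal: Larkspur→Route 5 ($122k), Juno→Route 6 ($108k), Granite→Route 4 ($100k), Pioneer→Route 3 ($107k) — total 122+108+100+107 = $437k.
Row-greedy (each carrier in turn takes its best remaining route) gives $436k, worse by 1.
Swapping Granite↔Larkspur (Granite→Route 5 $24k, Larkspur→Route 4 $95k) loses 103.
Checked against all permutations: $437k is optimal.
Juno's own top route is Route 5 ($138k), but forcing Juno→Route 5 and reassigning the rest optimally gives only $413k — worse by 24.

Juno receives Route 6.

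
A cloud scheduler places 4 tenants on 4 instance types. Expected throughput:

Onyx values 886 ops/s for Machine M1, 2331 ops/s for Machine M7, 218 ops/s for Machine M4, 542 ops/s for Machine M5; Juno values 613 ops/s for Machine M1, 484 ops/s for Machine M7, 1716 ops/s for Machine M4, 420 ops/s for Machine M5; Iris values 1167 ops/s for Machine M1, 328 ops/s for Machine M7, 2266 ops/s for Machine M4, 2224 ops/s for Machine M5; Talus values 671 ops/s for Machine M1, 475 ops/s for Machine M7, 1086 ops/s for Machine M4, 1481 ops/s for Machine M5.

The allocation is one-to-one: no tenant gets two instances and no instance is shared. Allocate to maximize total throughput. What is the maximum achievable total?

Optimal: Onyx→Machine M7 (2331 ops/s), Juno→Machine M4 (1716 ops/s), Iris→Machine M5 (2224 ops/s), Talus→Machine M1 (671 ops/s) — total 2331+1716+2224+671 = 6942 ops/s.
Next-best assignment: Onyx→Machine M7, Juno→Machine M4, Iris→Machine M1, Talus→Machine M5 = 6695 ops/s.
Swapping Talus↔Juno (Talus→Machine M4 1086 ops/s, Juno→Machine M1 613 ops/s) loses 688.
Every other assignment is strictly worse.

Maximum total: 6942 ops/s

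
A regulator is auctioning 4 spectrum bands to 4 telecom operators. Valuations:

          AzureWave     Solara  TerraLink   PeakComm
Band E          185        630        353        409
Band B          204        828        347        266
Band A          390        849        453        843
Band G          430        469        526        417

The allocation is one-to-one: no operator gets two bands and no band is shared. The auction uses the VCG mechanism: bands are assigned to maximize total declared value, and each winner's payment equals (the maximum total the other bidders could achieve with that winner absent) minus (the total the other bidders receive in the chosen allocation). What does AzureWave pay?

Efficient allocation: AzureWave→Band G ($430M), Solara→Band B ($828M), TerraLink→Band E ($353M), PeakComm→Band A ($843M); total welfare W = $2454M.
AzureWave receives Band G at value $430M, so the others get W − 430 = $2024M.
Without AzureWave: best allocation of the remaining 3 bidders over all 4 bands is Solara→Band B ($828M), TerraLink→Band G ($526M), PeakComm→Band A ($843M), total $2197M.
VCG payment = (others' best without AzureWave) − (others' welfare with AzureWave) = 2197 − 2024 = $173M.

AzureWave pays $173M.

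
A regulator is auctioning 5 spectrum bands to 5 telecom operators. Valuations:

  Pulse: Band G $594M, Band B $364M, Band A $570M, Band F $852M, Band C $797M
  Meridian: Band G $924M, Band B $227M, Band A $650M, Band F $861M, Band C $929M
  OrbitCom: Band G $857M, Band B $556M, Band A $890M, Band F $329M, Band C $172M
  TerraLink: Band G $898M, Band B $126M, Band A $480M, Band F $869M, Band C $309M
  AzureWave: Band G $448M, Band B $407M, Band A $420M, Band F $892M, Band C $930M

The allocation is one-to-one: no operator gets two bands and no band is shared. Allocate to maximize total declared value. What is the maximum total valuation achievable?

Optimal: Pulse→Band B ($364M), Meridian→Band G ($924M), OrbitCom→Band A ($890M), TerraLink→Band F ($869M), AzureWave→Band C ($930M) — total 364+924+890+869+930 = $3977M.

Max total: $3977M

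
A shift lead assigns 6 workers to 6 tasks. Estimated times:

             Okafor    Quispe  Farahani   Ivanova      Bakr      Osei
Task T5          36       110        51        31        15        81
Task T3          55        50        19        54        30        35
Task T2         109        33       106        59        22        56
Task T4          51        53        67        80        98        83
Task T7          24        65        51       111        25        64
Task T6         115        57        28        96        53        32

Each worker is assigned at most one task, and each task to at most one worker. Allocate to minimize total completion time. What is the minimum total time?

Minimum total: 181 min

This is the linear assignment problem.
Optimal: Okafor→Task T7 (24 min), Quispe→Task T4 (53 min), Farahani→Task T3 (19 min), Ivanova→Task T5 (31 min), Bakr→Task T2 (22 min), Osei→Task T6 (32 min) — total 24+53+19+31+22+32 = 181 min.
Row-greedy (each worker in turn takes its cheapest remaining task) gives 243 min, worse by 62.
Every other assignment is strictly worse.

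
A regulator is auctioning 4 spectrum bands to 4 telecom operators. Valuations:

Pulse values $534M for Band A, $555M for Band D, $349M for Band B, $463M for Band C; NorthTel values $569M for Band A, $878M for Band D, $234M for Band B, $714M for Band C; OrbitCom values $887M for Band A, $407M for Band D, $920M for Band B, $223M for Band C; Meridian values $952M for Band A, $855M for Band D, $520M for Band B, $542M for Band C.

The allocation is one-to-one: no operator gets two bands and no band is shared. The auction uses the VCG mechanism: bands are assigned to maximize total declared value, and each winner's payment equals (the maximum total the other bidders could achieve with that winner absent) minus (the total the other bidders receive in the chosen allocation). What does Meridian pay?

Efficient allocation: Pulse→Band C ($463M), NorthTel→Band D ($878M), OrbitCom→Band B ($920M), Meridian→Band A ($952M); total welfare W = $3213M.
Meridian receives Band A at value $952M, so the others get W − 952 = $2261M.
Without Meridian: best allocation of the remaining 3 bidders over all 4 bands is Pulse→Band A ($534M), NorthTel→Band D ($878M), OrbitCom→Band B ($920M), total $2332M.
VCG payment = (others' best without Meridian) − (others' welfare with Meridian) = 2332 − 2261 = $71M.

Meridian pays $71M.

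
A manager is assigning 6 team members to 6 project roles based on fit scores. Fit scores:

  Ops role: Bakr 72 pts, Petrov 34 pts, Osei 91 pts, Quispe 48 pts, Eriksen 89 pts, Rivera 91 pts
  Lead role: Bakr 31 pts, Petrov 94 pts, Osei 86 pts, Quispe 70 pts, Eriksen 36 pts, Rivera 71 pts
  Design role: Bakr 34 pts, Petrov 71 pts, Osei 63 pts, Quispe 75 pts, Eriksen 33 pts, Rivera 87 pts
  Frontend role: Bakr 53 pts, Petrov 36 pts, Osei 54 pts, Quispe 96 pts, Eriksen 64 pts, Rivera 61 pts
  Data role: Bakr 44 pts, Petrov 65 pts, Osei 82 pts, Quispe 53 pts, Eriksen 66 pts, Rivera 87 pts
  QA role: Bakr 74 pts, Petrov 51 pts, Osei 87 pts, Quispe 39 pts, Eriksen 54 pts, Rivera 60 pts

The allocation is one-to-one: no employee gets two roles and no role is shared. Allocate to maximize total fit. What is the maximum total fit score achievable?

This is the linear assignment problem.
Optimal: Bakr→QA role (74 pts), Petrov→Lead role (94 pts), Osei→Data role (82 pts), Quispe→Frontend role (96 pts), Eriksen→Ops role (89 pts), Rivera→Design role (87 pts) — total 74+94+82+96+89+87 = 522 pts.
Max-entry greedy (repeatedly take the single best remaining cell) gives 508 pts, worse by 14.
Next-best assignment: Bakr→QA role, Petrov→Lead role, Osei→Ops role, Quispe→Frontend role, Eriksen→Data role, Rivera→Design role = 508 pts.

Maximum total: 522 pts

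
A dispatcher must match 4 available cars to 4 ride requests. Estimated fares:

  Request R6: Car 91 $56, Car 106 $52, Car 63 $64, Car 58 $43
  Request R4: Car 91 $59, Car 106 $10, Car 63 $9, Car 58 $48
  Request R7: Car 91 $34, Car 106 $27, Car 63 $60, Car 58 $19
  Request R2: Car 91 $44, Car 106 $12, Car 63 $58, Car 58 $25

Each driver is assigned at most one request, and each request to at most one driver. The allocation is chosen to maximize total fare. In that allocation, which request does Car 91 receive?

This is a one-to-one assignment (maximum-weight bipartite matching).
Optimal: Car 91→Request R2 ($44), Car 106→Request R6 ($52), Car 63→Request R7 ($60), Car 58→Request R4 ($48) — total 44+52+60+48 = $204.
Max-entry greedy (repeatedly take the single best remaining cell) gives $175, worse by 29.
Swapping Car 63↔Car 106 (Car 63→Request R6 $64, Car 106→Request R7 $27) loses 21.
Car 91's own top request is Request R4 ($59), but forcing Car 91→Request R4 and reassigning the rest optimally gives only $196 — worse by 8.

Car 91 receives Request R2.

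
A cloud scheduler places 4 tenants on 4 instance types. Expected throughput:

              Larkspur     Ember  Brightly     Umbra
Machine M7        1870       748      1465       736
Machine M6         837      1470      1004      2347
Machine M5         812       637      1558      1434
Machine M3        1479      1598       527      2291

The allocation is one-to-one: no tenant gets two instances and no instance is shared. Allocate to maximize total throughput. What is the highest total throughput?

This is a one-to-one assignment (maximum-weight bipartite matching).
Optimal: Larkspur→Machine M7 (1870 ops/s), Ember→Machine M3 (1598 ops/s), Brightly→Machine M5 (1558 ops/s), Umbra→Machine M6 (2347 ops/s) — total 1870+1598+1558+2347 = 7373 ops/s.
Next-best assignment: Larkspur→Machine M7, Ember→Machine M6, Brightly→Machine M5, Umbra→Machine M3 = 7189 ops/s.
Checked against all permutations: 7373 ops/s is optimal.

Maximum total: 7373 ops/s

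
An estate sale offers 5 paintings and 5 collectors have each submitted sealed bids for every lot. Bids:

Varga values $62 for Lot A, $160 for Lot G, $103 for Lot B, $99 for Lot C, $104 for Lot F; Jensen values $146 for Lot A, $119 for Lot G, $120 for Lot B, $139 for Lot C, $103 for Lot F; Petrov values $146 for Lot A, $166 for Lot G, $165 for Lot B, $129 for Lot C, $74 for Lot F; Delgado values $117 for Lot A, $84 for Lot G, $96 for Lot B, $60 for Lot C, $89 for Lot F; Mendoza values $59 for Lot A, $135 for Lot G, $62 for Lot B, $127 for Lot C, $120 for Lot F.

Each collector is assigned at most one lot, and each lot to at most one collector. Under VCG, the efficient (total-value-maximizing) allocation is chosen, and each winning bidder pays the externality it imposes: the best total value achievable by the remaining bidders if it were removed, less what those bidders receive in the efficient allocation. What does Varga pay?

Varga pays $15.

Efficient allocation: Varga→Lot G ($160), Jensen→Lot C ($139), Petrov→Lot B ($165), Delgado→Lot A ($117), Mendoza→Lot F ($120); total welfare W = $701.
Varga receives Lot G at value $160, so the others get W − 160 = $541.
Without Varga: best allocation of the remaining 4 bidders over all 5 lots is Jensen→Lot C ($139), Petrov→Lot B ($165), Delgado→Lot A ($117), Mendoza→Lot G ($135), total $556.
VCG payment = (others' best without Varga) − (others' welfare with Varga) = 556 − 541 = $15.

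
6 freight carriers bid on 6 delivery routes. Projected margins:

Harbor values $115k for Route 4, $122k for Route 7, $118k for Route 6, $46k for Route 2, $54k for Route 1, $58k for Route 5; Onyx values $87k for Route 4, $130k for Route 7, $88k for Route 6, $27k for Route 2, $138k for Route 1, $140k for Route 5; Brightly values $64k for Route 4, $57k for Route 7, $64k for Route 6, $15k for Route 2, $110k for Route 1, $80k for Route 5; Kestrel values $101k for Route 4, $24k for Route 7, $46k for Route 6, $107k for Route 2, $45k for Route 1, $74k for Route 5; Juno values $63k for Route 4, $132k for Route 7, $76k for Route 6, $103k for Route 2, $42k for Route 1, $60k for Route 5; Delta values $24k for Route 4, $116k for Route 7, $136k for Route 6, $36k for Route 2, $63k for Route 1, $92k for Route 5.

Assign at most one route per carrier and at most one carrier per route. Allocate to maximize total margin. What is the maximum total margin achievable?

This is the linear assignment problem.
Optimal: Harbor→Route 4 ($115k), Onyx→Route 5 ($140k), Brightly→Route 1 ($110k), Kestrel→Route 2 ($107k), Juno→Route 7 ($132k), Delta→Route 6 ($136k) — total 115+140+110+107+132+136 = $740k.
Next-best assignment: Harbor→Route 7, Onyx→Route 5, Brightly→Route 1, Kestrel→Route 4, Juno→Route 2, Delta→Route 6 = $712k.
Swapping Delta↔Onyx (Delta→Route 5 $92k, Onyx→Route 6 $88k) loses 96.
No other one-to-one assignment exceeds $740k.

Max total: $740k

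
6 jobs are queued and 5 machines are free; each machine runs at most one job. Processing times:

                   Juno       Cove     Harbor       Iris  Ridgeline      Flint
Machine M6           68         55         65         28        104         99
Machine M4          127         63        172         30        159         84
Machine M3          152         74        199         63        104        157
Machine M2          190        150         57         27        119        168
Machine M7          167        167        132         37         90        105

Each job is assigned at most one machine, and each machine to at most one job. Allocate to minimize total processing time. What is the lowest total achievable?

Min total: 319 min

Optimal: Juno→Machine M6 (68 min), Iris→Machine M4 (30 min), Cove→Machine M3 (74 min), Harbor→Machine M2 (57 min), Ridgeline→Machine M7 (90 min) — total 68+30+74+57+90 = 319 min.
Min-entry greedy (repeatedly take the single cheapest remaining cell) gives 408 min, worse by 89.
Swapping Iris↔Juno (Iris→Machine M6 28 min, Juno→Machine M4 127 min) adds 57.
No other one-to-one assignment undercuts 319 min.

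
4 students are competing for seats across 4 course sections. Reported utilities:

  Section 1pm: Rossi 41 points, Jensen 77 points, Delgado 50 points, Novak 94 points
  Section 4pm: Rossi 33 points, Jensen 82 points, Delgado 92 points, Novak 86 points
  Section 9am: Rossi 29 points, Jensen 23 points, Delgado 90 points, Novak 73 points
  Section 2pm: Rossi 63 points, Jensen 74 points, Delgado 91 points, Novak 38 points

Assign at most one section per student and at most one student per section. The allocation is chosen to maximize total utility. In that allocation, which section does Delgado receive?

Treat this as an assignment problem: match each student to one section.
Optimal: Rossi→Section 2pm (63 points), Jensen→Section 4pm (82 points), Delgado→Section 9am (90 points), Novak→Section 1pm (94 points) — total 63+82+90+94 = 329 points.
Column-greedy (each section in turn goes to its best remaining student) gives 289 points, worse by 40.
Checked against all permutations: 329 points is optimal.
Delgado's own top section is Section 4pm (92 points), but forcing Delgado→Section 4pm and reassigning the rest optimally gives only 305 points — worse by 24.

Delgado receives Section 9am.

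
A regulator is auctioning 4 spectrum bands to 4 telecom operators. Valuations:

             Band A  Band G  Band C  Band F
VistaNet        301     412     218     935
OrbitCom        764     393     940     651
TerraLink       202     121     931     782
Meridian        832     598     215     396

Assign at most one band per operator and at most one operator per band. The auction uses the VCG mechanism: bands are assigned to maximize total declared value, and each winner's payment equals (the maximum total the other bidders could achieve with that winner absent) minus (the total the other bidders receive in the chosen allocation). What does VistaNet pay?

VistaNet pays $261M.

Efficient allocation: VistaNet→Band F ($935M), OrbitCom→Band A ($764M), TerraLink→Band C ($931M), Meridian→Band G ($598M); total welfare W = $3228M.
VistaNet receives Band F at value $935M, so the others get W − 935 = $2293M.
Without VistaNet: best allocation of the remaining 3 bidders over all 4 bands is OrbitCom→Band C ($940M), TerraLink→Band F ($782M), Meridian→Band A ($832M), total $2554M.
VCG payment = (others' best without VistaNet) − (others' welfare with VistaNet) = 2554 − 2293 = $261M.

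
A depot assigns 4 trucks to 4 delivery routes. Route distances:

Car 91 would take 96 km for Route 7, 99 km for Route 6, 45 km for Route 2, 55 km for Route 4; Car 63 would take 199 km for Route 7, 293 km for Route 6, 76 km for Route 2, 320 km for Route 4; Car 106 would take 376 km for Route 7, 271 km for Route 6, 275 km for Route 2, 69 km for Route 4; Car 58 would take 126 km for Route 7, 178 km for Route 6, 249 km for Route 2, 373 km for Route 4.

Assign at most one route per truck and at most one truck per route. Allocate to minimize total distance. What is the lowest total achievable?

Min total: 370 km

Optimal: Car 91→Route 6 (99 km), Car 63→Route 2 (76 km), Car 106→Route 4 (69 km), Car 58→Route 7 (126 km) — total 99+76+69+126 = 370 km.
Column-greedy (each route in turn goes to its cheapest remaining truck) gives 419 km, worse by 49.
Next-best assignment: Car 91→Route 7, Car 63→Route 2, Car 106→Route 4, Car 58→Route 6 = 419 km.
Checked against all permutations: 370 km is optimal.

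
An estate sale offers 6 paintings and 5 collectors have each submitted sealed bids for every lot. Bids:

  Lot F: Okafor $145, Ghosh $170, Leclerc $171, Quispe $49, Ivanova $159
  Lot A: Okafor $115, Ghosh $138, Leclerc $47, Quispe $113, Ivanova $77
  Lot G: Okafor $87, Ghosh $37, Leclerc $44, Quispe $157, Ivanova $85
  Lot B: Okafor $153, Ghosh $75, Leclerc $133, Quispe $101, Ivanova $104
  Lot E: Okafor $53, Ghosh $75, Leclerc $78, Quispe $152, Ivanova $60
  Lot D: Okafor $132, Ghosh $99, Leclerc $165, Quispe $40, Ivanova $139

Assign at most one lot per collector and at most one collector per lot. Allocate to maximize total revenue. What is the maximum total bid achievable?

Optimal: Okafor→Lot B ($153), Ghosh→Lot A ($138), Leclerc→Lot D ($165), Quispe→Lot G ($157), Ivanova→Lot F ($159) — total 153+138+165+157+159 = $772.
Max-entry greedy (repeatedly take the single best remaining cell) gives $758, worse by 14.
Checked against all permutations: $772 is optimal.

Maximum total: $772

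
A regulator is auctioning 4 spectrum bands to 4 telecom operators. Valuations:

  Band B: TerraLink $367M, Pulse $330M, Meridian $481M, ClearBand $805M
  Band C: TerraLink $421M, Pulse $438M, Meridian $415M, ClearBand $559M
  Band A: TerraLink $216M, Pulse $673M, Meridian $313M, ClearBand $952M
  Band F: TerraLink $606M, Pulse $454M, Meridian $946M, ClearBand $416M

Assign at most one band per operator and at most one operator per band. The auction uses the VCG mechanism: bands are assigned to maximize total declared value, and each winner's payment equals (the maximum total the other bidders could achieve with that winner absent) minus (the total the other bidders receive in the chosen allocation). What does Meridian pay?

Meridian pays $185M.

Efficient allocation: TerraLink→Band C ($421M), Pulse→Band A ($673M), Meridian→Band F ($946M), ClearBand→Band B ($805M); total welfare W = $2845M.
Meridian receives Band F at value $946M, so the others get W − 946 = $1899M.
Without Meridian: best allocation of the remaining 3 bidders over all 4 bands is TerraLink→Band F ($606M), Pulse→Band A ($673M), ClearBand→Band B ($805M), total $2084M.
VCG payment = (others' best without Meridian) − (others' welfare with Meridian) = 2084 − 1899 = $185M.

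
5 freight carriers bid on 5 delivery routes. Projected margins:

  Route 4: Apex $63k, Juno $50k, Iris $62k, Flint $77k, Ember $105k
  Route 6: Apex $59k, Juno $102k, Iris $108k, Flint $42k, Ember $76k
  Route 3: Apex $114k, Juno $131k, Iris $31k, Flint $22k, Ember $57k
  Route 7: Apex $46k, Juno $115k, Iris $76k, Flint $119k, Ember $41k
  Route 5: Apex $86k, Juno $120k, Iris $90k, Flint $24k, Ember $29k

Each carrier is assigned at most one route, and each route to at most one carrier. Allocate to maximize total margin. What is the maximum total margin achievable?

Max total: $566k

Optimal: Apex→Route 3 ($114k), Juno→Route 5 ($120k), Iris→Route 6 ($108k), Flint→Route 7 ($119k), Ember→Route 4 ($105k) — total 114+120+108+119+105 = $566k.
Column-greedy (each route in turn goes to its best remaining carrier) gives $549k, worse by 17.
Swapping Apex↔Ember (Apex→Route 4 $63k, Ember→Route 3 $57k) loses 99.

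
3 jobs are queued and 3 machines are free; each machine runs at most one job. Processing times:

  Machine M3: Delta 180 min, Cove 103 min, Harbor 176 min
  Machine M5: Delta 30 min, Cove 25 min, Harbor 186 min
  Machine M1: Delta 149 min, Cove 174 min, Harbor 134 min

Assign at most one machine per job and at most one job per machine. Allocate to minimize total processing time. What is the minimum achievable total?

Minimum total: 267 min

This is a one-to-one assignment (minimum-cost bipartite matching).
Optimal: Delta→Machine M5 (30 min), Cove→Machine M3 (103 min), Harbor→Machine M1 (134 min) — total 30+103+134 = 267 min.
Min-entry greedy (repeatedly take the single cheapest remaining cell) gives 339 min, worse by 72.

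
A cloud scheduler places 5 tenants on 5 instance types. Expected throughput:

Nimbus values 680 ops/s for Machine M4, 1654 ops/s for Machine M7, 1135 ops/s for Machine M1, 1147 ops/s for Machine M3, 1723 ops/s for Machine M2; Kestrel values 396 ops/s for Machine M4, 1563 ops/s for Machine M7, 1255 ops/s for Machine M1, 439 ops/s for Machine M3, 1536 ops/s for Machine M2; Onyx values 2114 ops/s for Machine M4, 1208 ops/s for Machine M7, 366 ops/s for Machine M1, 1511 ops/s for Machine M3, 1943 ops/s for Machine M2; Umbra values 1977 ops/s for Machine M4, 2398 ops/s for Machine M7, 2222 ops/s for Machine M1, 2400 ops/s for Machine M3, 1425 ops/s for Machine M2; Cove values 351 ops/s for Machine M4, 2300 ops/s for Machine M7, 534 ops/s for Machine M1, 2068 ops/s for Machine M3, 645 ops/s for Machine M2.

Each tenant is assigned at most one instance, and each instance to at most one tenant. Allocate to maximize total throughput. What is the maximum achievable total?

This is a one-to-one assignment (maximum-weight bipartite matching).
Optimal: Nimbus→Machine M2 (1723 ops/s), Kestrel→Machine M1 (1255 ops/s), Onyx→Machine M4 (2114 ops/s), Umbra→Machine M3 (2400 ops/s), Cove→Machine M7 (2300 ops/s) — total 1723+1255+2114+2400+2300 = 9792 ops/s.
Row-greedy (each tenant in turn takes its best remaining instance) gives 8334 ops/s, worse by 1458.
Next-best assignment: Nimbus→Machine M2, Kestrel→Machine M7, Onyx→Machine M4, Umbra→Machine M1, Cove→Machine M3 = 9690 ops/s.
No other one-to-one assignment exceeds 9792 ops/s.

Maximum total: 9792 ops/s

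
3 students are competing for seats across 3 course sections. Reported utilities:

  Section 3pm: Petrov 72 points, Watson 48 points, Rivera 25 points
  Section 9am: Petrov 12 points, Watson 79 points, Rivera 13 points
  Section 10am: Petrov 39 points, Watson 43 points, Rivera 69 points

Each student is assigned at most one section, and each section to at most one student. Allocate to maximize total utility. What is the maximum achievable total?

Max total: 220 points

This is a one-to-one assignment (maximum-weight bipartite matching).
Optimal: Petrov→Section 3pm (72 points), Watson→Section 9am (79 points), Rivera→Section 10am (69 points) — total 72+79+69 = 220 points.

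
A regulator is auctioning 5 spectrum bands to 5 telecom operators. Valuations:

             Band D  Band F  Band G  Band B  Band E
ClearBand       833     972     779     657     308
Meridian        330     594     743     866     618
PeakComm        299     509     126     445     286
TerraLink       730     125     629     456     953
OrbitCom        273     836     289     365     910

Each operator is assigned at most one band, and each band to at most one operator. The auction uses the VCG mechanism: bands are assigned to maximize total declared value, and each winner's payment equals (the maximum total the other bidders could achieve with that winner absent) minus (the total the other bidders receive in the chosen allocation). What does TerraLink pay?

Efficient allocation: ClearBand→Band D ($833M), Meridian→Band G ($743M), PeakComm→Band B ($445M), TerraLink→Band E ($953M), OrbitCom→Band F ($836M); total welfare W = $3810M.
TerraLink receives Band E at value $953M, so the others get W − 953 = $2857M.
Without TerraLink: best allocation of the remaining 4 bidders over all 5 bands is ClearBand→Band D ($833M), Meridian→Band B ($866M), PeakComm→Band F ($509M), OrbitCom→Band E ($910M), total $3118M.
VCG payment = (others' best without TerraLink) − (others' welfare with TerraLink) = 3118 − 2857 = $261M.

TerraLink pays $261M.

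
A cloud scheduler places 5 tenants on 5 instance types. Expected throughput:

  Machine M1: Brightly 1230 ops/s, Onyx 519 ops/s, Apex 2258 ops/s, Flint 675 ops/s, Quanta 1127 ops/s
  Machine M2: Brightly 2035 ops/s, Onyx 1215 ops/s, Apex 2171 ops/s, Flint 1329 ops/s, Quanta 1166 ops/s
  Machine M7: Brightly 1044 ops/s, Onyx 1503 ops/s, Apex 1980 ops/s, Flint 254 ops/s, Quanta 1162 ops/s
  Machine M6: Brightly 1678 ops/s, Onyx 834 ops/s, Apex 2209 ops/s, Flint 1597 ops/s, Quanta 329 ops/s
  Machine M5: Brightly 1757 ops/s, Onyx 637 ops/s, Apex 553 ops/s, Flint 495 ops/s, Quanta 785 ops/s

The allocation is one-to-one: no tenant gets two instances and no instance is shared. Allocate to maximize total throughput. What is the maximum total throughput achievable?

Maximum total: 8281 ops/s

Optimal: Brightly→Machine M5 (1757 ops/s), Onyx→Machine M7 (1503 ops/s), Apex→Machine M1 (2258 ops/s), Flint→Machine M6 (1597 ops/s), Quanta→Machine M2 (1166 ops/s) — total 1757+1503+2258+1597+1166 = 8281 ops/s.
Row-greedy (each tenant in turn takes its best remaining instance) gives 8178 ops/s, worse by 103.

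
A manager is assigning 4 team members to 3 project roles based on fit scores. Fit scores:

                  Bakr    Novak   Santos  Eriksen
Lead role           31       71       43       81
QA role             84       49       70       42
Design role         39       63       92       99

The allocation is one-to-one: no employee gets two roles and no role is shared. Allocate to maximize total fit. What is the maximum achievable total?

This is the linear assignment problem.
Optimal: Eriksen→Lead role (81 pts), Bakr→QA role (84 pts), Santos→Design role (92 pts) — total 81+84+92 = 257 pts.
Max-entry greedy (repeatedly take the single best remaining cell) gives 254 pts, worse by 3.
Checked against all permutations: 257 pts is optimal.

Maximum total: 257 pts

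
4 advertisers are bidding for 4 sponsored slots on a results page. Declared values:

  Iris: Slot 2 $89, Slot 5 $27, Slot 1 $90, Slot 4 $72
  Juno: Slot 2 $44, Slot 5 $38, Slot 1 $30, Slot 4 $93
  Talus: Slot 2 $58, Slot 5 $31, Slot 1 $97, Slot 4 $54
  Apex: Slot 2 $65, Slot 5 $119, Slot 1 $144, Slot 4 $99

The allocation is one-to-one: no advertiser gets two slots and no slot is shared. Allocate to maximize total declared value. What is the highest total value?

Maximum total: $398

This is the linear assignment problem.
Optimal: Iris→Slot 2 ($89), Juno→Slot 4 ($93), Talus→Slot 1 ($97), Apex→Slot 5 ($119) — total 89+93+97+119 = $398.
Max-entry greedy (repeatedly take the single best remaining cell) gives $357, worse by 41.
Swapping Talus↔Iris (Talus→Slot 2 $58, Iris→Slot 1 $90) loses 38.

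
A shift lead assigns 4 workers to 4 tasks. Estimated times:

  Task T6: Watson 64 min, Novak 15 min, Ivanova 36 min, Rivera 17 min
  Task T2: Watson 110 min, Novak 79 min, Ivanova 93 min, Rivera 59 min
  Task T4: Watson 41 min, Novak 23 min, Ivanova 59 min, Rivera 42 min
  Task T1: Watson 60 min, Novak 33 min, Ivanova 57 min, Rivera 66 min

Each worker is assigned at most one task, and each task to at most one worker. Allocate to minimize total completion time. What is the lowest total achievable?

Minimum total: 169 min

Optimal: Watson→Task T4 (41 min), Novak→Task T1 (33 min), Ivanova→Task T6 (36 min), Rivera→Task T2 (59 min) — total 41+33+36+59 = 169 min.
Row-greedy (each worker in turn takes its cheapest remaining task) gives 172 min, worse by 3.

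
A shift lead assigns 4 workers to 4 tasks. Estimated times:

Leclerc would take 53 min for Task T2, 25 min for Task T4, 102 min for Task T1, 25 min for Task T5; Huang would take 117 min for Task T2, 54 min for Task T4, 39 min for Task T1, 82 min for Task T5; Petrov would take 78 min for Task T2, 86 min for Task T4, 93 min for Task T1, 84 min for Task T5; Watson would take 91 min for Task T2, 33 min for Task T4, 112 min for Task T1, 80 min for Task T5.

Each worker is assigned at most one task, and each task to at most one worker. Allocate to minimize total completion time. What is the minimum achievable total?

This is a one-to-one assignment (minimum-cost bipartite matching).
Optimal: Leclerc→Task T5 (25 min), Huang→Task T1 (39 min), Petrov→Task T2 (78 min), Watson→Task T4 (33 min) — total 25+39+78+33 = 175 min.
Min-entry greedy (repeatedly take the single cheapest remaining cell) gives 222 min, worse by 47.
Checked against all permutations: 175 min is optimal.

Minimum total: 175 min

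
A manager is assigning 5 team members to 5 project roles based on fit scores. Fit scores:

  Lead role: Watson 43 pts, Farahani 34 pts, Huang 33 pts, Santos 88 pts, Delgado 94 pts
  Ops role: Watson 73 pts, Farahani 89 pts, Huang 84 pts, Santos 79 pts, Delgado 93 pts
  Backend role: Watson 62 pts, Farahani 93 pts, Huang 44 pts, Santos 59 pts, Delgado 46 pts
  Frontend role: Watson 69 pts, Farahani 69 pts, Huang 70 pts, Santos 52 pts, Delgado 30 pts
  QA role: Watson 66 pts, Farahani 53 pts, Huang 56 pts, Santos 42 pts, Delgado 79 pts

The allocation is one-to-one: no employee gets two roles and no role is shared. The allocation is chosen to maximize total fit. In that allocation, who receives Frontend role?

This is a one-to-one assignment (maximum-weight bipartite matching).
Optimal: Watson→Frontend role (69 pts), Farahani→Backend role (93 pts), Huang→Ops role (84 pts), Santos→Lead role (88 pts), Delgado→QA role (79 pts) — total 69+93+84+88+79 = 413 pts.
Column-greedy (each role in turn goes to its best remaining employee) gives 357 pts, worse by 56.
Swapping Huang↔Farahani (Huang→Backend role 44 pts, Farahani→Ops role 89 pts) loses 44.
Watson's own top role is Ops role (73 pts), but forcing Watson→Ops role and reassigning the rest optimally gives only 403 pts — worse by 10.

Watson receives Frontend role.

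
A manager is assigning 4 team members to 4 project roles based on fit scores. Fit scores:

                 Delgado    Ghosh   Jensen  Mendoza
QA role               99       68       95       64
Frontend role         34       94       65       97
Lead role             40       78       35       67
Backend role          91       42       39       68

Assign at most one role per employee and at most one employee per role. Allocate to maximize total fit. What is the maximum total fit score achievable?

Max total: 361 pts

This is the linear assignment problem.
Optimal: Delgado→Backend role (91 pts), Ghosh→Lead role (78 pts), Jensen→QA role (95 pts), Mendoza→Frontend role (97 pts) — total 91+78+95+97 = 361 pts.
Row-greedy (each employee in turn takes its best remaining role) gives 299 pts, worse by 62.
Next-best assignment: Delgado→Backend role, Ghosh→Frontend role, Jensen→QA role, Mendoza→Lead role = 347 pts.
Every other assignment is strictly worse.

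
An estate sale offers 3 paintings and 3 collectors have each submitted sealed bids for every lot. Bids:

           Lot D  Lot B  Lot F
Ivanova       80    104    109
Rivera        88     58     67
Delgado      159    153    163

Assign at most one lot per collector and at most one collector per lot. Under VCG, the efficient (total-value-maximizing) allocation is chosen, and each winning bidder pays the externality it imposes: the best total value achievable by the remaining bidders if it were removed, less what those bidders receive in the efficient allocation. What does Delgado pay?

Delgado pays $5.

Efficient allocation: Ivanova→Lot B ($104), Rivera→Lot D ($88), Delgado→Lot F ($163); total welfare W = $355.
Delgado receives Lot F at value $163, so the others get W − 163 = $192.
Without Delgado: best allocation of the remaining 2 bidders over all 3 lots is Ivanova→Lot F ($109), Rivera→Lot D ($88), total $197.
VCG payment = (others' best without Delgado) − (others' welfare with Delgado) = 197 − 192 = $5.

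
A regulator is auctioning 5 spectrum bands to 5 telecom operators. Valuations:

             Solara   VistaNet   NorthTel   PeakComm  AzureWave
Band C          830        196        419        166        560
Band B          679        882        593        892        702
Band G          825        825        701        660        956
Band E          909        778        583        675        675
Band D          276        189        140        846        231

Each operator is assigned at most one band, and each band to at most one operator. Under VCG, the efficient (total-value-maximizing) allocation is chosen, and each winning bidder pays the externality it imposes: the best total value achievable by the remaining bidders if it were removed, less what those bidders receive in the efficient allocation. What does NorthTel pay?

NorthTel pays $79M.

Efficient allocation: Solara→Band C ($830M), VistaNet→Band B ($882M), NorthTel→Band E ($583M), PeakComm→Band D ($846M), AzureWave→Band G ($956M); total welfare W = $4097M.
NorthTel receives Band E at value $583M, so the others get W − 583 = $3514M.
Without NorthTel: best allocation of the remaining 4 bidders over all 5 bands is Solara→Band E ($909M), VistaNet→Band B ($882M), PeakComm→Band D ($846M), AzureWave→Band G ($956M), total $3593M.
VCG payment = (others' best without NorthTel) − (others' welfare with NorthTel) = 3593 − 3514 = $79M.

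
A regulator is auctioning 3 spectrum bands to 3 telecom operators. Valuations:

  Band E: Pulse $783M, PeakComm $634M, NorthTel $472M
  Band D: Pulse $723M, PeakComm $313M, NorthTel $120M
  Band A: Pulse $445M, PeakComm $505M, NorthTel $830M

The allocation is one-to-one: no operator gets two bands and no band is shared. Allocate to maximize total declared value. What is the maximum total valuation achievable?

Max total: $2187M

Optimal: Pulse→Band D ($723M), PeakComm→Band E ($634M), NorthTel→Band A ($830M) — total 723+634+830 = $2187M.
Column-greedy (each band in turn goes to its best remaining operator) gives $1926M, worse by 261.
Checked against all permutations: $2187M is optimal.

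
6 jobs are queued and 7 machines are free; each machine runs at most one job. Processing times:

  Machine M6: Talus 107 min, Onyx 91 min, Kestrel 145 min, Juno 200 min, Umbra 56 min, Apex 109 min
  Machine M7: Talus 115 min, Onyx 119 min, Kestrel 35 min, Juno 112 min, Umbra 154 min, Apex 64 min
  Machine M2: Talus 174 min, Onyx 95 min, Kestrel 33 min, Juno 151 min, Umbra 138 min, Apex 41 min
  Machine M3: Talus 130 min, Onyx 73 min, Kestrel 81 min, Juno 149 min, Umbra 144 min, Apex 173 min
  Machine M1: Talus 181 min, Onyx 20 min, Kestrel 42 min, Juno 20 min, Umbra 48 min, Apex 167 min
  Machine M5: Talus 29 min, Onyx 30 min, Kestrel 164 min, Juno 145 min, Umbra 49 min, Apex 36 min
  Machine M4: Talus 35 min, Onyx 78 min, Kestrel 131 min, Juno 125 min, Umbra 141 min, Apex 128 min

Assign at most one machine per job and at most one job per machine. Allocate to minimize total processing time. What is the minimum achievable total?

Min total: 217 min

Optimal: Talus→Machine M4 (35 min), Onyx→Machine M5 (30 min), Kestrel→Machine M7 (35 min), Juno→Machine M1 (20 min), Umbra→Machine M6 (56 min), Apex→Machine M2 (41 min) — total 35+30+35+20+56+41 = 217 min.
Every other assignment is strictly worse.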